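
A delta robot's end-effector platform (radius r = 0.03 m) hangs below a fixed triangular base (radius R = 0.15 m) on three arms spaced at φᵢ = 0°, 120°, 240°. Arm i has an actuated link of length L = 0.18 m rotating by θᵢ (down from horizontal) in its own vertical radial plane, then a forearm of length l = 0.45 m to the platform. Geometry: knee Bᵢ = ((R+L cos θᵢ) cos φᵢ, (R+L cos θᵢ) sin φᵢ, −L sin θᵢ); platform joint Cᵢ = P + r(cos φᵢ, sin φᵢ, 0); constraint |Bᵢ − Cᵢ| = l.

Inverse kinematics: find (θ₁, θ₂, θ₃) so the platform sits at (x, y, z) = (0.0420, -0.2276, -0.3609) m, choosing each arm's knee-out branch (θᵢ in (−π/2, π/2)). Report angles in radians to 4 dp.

θ₁ = 0.3489, θ₂ = 1.2217, θ₃ = -0.2621

φ1=0.0° → target in arm frame (0.0420, -0.2276)
  A cos θ + B sin θ = C:  0.0780·cos θ + -0.3609·sin θ = -0.0501
  √(A²+B²)=0.3692;  θ1 = -1.3579+1.7069 ≈ 0.3489
arm 2 (φ=120.0°): x'=-0.2181, y'=0.0774
  e−x'=0.3381;  (l²−L²−(e−x')²−y'²−z²)/2L = -0.2235
  γ=atan2(-0.3609,0.3381)=-0.8180;  ψ=arccos(-0.4519)=2.0397;  θ2=γ+ψ≈1.2217
arm 3 (φ=240.0°): x'=0.1761, y'=0.1502
  A cos θ + B sin θ = C:  -0.0561·cos θ + -0.3609·sin θ = 0.0393
  γ=atan2(-0.3609,-0.0561)=-1.7250;  ψ=arccos(0.1076)=1.4630;  θ3=γ+ψ≈-0.2621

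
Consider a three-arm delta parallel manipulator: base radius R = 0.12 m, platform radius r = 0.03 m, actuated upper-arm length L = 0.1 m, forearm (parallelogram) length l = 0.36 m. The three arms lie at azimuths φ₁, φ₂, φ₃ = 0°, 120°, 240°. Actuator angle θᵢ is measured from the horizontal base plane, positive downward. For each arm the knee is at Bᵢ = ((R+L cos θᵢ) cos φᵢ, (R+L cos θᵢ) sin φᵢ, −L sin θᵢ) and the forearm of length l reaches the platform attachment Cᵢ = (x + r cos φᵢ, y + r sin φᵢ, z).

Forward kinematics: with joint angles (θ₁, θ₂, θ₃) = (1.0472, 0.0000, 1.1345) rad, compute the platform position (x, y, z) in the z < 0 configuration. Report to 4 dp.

(-0.0608, 0.1281, -0.3565)

φ1=0.0°: virtual centre (0.1400, 0.0000, -0.0866), radius l
arm 2 at φ=120.0°: ρ2 = 0.1900;  O2 = (-0.0950, 0.1645, 0.0000)
O3 = (0.1323·cos240.0°, 0.1323·sin240.0°, -0.0906) = (-0.0661, -0.1145, -0.0906)
subtract pairs → two planes through P
[-0.4700 0.3291 0.1732]·P = 0.0090;  [-0.4123 -0.2291 -0.0081]·P = -0.0014
det = 0.2433;  x = -0.0066+0.1522z,  y = 0.0179+-0.3090z
sphere 1 gives Az²+Bz+C=0 with A=1.1186, B=0.1175, C=-0.1003;  B²−4AC=0.4626;  roots -0.3565, 0.2515;  negative root z = -0.3565
x = -0.0608, y = 0.1281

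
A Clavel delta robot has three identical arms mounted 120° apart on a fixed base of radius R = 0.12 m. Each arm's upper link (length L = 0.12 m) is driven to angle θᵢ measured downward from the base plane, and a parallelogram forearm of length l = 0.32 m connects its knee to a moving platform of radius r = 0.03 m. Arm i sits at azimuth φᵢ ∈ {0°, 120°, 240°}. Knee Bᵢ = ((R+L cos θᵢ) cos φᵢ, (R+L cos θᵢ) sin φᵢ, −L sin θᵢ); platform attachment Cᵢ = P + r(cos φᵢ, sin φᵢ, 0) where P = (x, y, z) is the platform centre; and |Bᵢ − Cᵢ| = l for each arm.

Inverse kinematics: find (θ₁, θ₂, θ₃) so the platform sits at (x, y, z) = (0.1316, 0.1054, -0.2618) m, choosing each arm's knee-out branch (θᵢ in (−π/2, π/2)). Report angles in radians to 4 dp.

θ₁ = -0.2618, θ₂ = 0.4357, θ₃ = 1.3090

rotate P by −φ1: (0.1316, 0.1054, -0.2618)
  A=-0.0416, B=-0.2618, C=(l²−L²−A²−y'²−z²)/(2L)=0.0276
  √(A²+B²)=0.2651;  θ1 = -1.7284+1.4665 ≈ -0.2618
arm 2 (φ=120.0°): x'=0.0255, y'=-0.1667
  e−x'=0.0645;  (l²−L²−(e−x')²−y'²−z²)/2L = -0.0520
  √(A²+B²)=0.2696;  θ2 = -1.3292+1.7649 ≈ 0.4357
φ3=240.0° → target in arm frame (-0.1571, 0.0613)
  A=0.2471, B=-0.2618, C=(l²−L²−A²−y'²−z²)/(2L)=-0.1889
  θ3 = atan2(B,A) + arccos(C/0.3600) = 1.3090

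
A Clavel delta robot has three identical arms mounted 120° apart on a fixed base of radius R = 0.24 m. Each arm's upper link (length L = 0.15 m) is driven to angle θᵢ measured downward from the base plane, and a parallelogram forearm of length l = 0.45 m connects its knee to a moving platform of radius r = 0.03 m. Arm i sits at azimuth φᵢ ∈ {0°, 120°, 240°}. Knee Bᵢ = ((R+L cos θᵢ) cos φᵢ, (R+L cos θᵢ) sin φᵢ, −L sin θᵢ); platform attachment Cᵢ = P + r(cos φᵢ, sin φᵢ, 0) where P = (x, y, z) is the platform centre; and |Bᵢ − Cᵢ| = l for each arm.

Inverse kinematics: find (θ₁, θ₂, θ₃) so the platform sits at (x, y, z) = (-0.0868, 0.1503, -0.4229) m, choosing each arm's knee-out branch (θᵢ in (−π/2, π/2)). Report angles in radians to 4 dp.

φ1=0.0° → target in arm frame (-0.0868, 0.1503)
  e−x'=0.2968;  (l²−L²−(e−x')²−y'²−z²)/2L = -0.3651
  γ=atan2(-0.4229,0.2968)=-0.9588;  ψ=arccos(-0.7066)=2.3555;  θ1=γ+ψ≈1.3967
rotate P by −φ2: (0.1736, 0.0000, -0.4229)
  A cos θ + B sin θ = C:  0.0364·cos θ + -0.4229·sin θ = -0.0006
  √(A²+B²)=0.4245;  θ2 = -1.4849+1.5721 ≈ 0.0873
arm 3 (φ=240.0°): x'=-0.0868, y'=-0.1503
  A cos θ + B sin θ = C:  0.2968·cos θ + -0.4229·sin θ = -0.3650
  √(A²+B²)=0.5166;  θ3 = -0.9589+2.3554 ≈ 1.3965

θ₁ = 1.3967, θ₂ = 0.0873, θ₃ = 1.3965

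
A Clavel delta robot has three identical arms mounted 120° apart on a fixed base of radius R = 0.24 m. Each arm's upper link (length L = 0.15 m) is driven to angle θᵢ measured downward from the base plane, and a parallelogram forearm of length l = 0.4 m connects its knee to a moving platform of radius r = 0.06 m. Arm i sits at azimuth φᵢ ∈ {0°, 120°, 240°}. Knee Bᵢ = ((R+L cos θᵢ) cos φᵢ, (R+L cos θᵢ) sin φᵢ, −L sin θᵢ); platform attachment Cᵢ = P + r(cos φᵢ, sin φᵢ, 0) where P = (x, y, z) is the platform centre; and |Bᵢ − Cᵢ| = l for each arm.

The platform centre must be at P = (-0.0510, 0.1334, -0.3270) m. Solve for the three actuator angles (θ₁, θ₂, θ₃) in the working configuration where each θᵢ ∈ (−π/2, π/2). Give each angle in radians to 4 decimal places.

rotate P by −φ1: (-0.0510, 0.1334, -0.3270)
  A cos θ + B sin θ = C:  0.2310·cos θ + -0.3270·sin θ = -0.1353
  γ=atan2(-0.3270,0.2310)=-0.9558;  ψ=arccos(-0.3379)=1.9155;  θ1=γ+ψ≈0.9597
arm 2 (φ=120.0°): x'=0.1410, y'=-0.0225
  e−x'=0.0390;  (l²−L²−(e−x')²−y'²−z²)/2L = 0.0951
  γ=atan2(-0.3270,0.0390)=-1.4522;  ψ=arccos(0.2889)=1.2777;  θ2=γ+ψ≈-0.1745
arm 3 (φ=240.0°): x'=-0.0900, y'=-0.1109
  A cos θ + B sin θ = C:  0.2700·cos θ + -0.3270·sin θ = -0.1821
  √(A²+B²)=0.4241;  θ3 = -0.8805+2.0147 ≈ 1.1341

θ₁ = 0.9597, θ₂ = -0.1745, θ₃ = 1.1341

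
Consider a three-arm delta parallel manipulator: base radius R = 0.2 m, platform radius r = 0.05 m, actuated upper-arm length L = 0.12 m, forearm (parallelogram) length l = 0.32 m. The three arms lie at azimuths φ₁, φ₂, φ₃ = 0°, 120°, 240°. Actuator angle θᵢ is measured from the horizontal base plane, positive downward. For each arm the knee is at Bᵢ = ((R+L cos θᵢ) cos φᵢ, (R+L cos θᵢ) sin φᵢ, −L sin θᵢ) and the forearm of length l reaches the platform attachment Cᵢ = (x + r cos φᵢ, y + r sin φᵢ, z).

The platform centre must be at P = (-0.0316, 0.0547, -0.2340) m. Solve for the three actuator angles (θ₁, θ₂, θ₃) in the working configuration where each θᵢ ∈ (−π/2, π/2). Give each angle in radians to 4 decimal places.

φ1=0.0° → target in arm frame (-0.0316, 0.0547)
  e−x'=0.1816;  (l²−L²−(e−x')²−y'²−z²)/2L = -0.0114
  θ1 = atan2(B,A) + arccos(C/0.2962) = 0.6983
φ2=120.0° → target in arm frame (0.0632, 0.0000)
  e−x'=0.0868;  (l²−L²−(e−x')²−y'²−z²)/2L = 0.1071
  θ2 = atan2(B,A) + arccos(C/0.2496) = -0.0882
arm 3 (φ=240.0°): x'=-0.0316, y'=-0.0547
  e−x'=0.1816;  (l²−L²−(e−x')²−y'²−z²)/2L = -0.0113
  √(A²+B²)=0.2962;  θ3 = -0.9109+1.6090 ≈ 0.6981

θ₁ = 0.6983, θ₂ = -0.0882, θ₃ = 0.6981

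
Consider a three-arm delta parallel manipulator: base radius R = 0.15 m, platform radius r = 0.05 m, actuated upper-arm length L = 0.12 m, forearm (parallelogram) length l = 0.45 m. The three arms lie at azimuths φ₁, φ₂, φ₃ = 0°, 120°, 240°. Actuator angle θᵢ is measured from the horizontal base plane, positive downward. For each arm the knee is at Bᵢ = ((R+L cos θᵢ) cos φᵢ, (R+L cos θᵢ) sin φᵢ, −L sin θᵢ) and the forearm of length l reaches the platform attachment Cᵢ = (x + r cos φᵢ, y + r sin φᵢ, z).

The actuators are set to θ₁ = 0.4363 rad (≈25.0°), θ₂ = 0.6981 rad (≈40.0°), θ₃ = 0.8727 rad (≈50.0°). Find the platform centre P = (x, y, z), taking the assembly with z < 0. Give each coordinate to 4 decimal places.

arm 1 at φ=0.0°: ρ1 = 0.2088;  centre 1 = (0.2088, 0.0000, -0.0507)
φ2=120.0°: virtual centre (-0.0960, 0.1662, -0.0771), radius l
arm 3 at φ=240.0°: ρ3 = 0.1771;  centre 3 = (-0.0886, -0.1534, -0.0919)
|centre ₂|²−|centre ₁|² = -0.0034;  |centre ₃|²−|centre ₁|² = -0.0063
plane₁₂: -0.6094x+0.3324y+-0.0528z = -0.0034
det = 0.3847;  x = 0.0082+-0.1134z,  y = 0.0048+-0.0489z
into |P−centre ₁|² = l²: 1.0153z² + 0.1464z + -0.1597 = 0;  Δ = 0.6698;  z = -0.4752 or 0.3309 → z<0 root = -0.4752
x = 0.0620, y = 0.0281

(0.0620, 0.0281, -0.4752)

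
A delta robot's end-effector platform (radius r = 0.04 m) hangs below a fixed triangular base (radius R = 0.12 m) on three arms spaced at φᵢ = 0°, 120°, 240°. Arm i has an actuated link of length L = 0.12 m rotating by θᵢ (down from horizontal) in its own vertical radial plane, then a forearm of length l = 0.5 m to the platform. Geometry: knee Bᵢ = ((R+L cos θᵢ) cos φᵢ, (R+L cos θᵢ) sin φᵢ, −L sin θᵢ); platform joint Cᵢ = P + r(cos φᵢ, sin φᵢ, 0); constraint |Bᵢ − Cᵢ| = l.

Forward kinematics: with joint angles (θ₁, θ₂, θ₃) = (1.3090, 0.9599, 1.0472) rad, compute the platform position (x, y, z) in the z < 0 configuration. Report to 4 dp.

arm 1 at φ=0.0°: (R−r)+L cos θ1 = 0.1111;  S1 = (0.1111, 0.0000, -0.1159)
arm 2 at φ=120.0°: (R−r)+L cos θ2 = 0.1488;  S2 = (-0.0744, 0.1289, -0.0983)
φ3=240.0°: virtual centre (-0.0700, -0.1212, -0.1039), radius l
|S₂|²−|S₁|² = 0.0060;  |S₃|²−|S₁|² = 0.0046
linear system: -0.3709x+0.2578y = 0.0060−0.0352z; -0.3621x+-0.2425y = 0.0046−0.0240z
Cramer: x(z) = -0.0145+0.0803z;  y(z) = 0.0026-0.0211z
sphere 1 gives Az²+Bz+C=0 with A=1.0069, B=0.2115, C=-0.2208;  B²−4AC=0.9340;  roots -0.5850, 0.3749;  negative root z = -0.5850
x = -0.0615, y = 0.0149

(-0.0615, 0.0149, -0.5850)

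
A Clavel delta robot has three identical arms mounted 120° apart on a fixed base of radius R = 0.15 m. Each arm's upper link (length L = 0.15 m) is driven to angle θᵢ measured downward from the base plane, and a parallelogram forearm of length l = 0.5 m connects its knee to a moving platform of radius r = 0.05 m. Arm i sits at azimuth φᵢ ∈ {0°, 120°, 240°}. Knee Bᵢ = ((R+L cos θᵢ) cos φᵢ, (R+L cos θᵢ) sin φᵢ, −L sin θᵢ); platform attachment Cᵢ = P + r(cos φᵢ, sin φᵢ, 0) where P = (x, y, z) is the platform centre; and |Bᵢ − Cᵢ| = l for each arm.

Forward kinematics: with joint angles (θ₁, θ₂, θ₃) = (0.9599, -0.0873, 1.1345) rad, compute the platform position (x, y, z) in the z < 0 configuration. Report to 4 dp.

(-0.0822, 0.2164, -0.4851)

S1 = (0.1860·cos0.0°, 0.1860·sin0.0°, -0.1229) = (0.1860, 0.0000, -0.1229)
arm 2 at φ=120.0°: e+L cos θ2 = 0.2494;  S2 = (-0.1247, 0.2160, 0.0131)
S3 = (0.1634·cos240.0°, 0.1634·sin240.0°, -0.1359) = (-0.0817, -0.1415, -0.1359)
eliminate P² terms by subtracting sphere 1 from 2 and 3
[-0.6215 0.4320 0.2719]·P = 0.0127;  [-0.5355 -0.2830 -0.0262]·P = -0.0045
Cramer: x(z) = -0.0040+0.1612z;  y(z) = 0.0236-0.3974z
quadratic in z: (1.1840)z²+(0.1657)z+(-0.1982)=0, √Δ=0.9830 → z ∈ {-0.4851, 0.3451}; z = -0.4851 (taking z<0)
x = -0.0822, y = 0.2164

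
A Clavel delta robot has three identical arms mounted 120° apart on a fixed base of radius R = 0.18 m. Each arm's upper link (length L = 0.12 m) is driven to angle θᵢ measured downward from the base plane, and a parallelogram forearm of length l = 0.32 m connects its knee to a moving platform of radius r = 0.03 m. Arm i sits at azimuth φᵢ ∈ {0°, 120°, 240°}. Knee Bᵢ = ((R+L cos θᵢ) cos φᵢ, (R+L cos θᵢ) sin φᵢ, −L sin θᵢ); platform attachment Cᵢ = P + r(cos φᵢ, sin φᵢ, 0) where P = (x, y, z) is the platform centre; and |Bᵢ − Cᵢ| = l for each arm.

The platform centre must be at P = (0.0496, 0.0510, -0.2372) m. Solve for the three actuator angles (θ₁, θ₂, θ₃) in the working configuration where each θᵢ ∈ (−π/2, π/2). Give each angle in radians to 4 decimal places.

φ1=0.0° → target in arm frame (0.0496, 0.0510)
  A cos θ + B sin θ = C:  0.1004·cos θ + -0.2372·sin θ = 0.0794
  √(A²+B²)=0.2576;  θ1 = -1.1704+1.2574 ≈ 0.0871
φ2=120.0° → target in arm frame (0.0194, -0.0685)
  A=0.1306, B=-0.2372, C=(l²−L²−A²−y'²−z²)/(2L)=0.0416
  θ2 = atan2(B,A) + arccos(C/0.2708) = 0.3491
φ3=240.0° → target in arm frame (-0.0690, 0.0175)
  A=0.2190, B=-0.2372, C=(l²−L²−A²−y'²−z²)/(2L)=-0.0688
  γ=atan2(-0.2372,0.2190)=-0.8253;  ψ=arccos(-0.2132)=1.7856;  θ3=γ+ψ≈0.9603

θ₁ = 0.0871, θ₂ = 0.3491, θ₃ = 0.9603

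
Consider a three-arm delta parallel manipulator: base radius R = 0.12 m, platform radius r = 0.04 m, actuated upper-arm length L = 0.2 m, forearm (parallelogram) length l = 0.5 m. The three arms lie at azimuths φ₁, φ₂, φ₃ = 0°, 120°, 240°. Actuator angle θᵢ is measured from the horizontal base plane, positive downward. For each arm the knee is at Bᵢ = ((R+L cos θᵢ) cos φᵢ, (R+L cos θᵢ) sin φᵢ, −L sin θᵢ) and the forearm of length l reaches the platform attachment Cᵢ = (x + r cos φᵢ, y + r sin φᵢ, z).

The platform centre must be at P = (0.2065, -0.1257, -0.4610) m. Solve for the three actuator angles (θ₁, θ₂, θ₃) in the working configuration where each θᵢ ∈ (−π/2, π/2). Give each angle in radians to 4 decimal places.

rotate P by −φ1: (0.2065, -0.1257, -0.4610)
  e−x'=-0.1265;  (l²−L²−(e−x')²−y'²−z²)/2L = -0.0858
  θ1 = atan2(B,A) + arccos(C/0.4780) = -0.0873
φ2=120.0° → target in arm frame (-0.2121, -0.1160)
  A=0.2921, B=-0.4610, C=(l²−L²−A²−y'²−z²)/(2L)=-0.2533
  γ=atan2(-0.4610,0.2921)=-1.0060;  ψ=arccos(-0.4640)=2.0533;  θ2=γ+ψ≈1.0473
φ3=240.0° → target in arm frame (0.0056, 0.2417)
  A=0.0744, B=-0.4610, C=(l²−L²−A²−y'²−z²)/(2L)=-0.1662
  √(A²+B²)=0.4670;  θ3 = -1.4108+1.9346 ≈ 0.5238

θ₁ = -0.0873, θ₂ = 1.0473, θ₃ = 0.5238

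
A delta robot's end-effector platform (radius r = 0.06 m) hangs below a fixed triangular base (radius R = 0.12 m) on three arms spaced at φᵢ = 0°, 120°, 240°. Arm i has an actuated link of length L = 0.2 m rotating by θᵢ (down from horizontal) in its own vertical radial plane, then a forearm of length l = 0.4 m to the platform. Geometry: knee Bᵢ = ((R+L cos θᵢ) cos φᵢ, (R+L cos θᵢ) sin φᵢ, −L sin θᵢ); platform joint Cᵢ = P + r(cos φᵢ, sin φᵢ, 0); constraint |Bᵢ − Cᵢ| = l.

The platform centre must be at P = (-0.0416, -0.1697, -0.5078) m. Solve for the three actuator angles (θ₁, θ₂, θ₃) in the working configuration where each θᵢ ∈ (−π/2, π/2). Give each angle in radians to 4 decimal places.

φ1=0.0° → target in arm frame (-0.0416, -0.1697)
  e−x'=0.1016;  (l²−L²−(e−x')²−y'²−z²)/2L = -0.4425
  θ1 = atan2(B,A) + arccos(C/0.5179) = 1.2218
φ2=120.0° → target in arm frame (-0.1262, 0.1209)
  e−x'=0.1862;  (l²−L²−(e−x')²−y'²−z²)/2L = -0.4678
  θ2 = atan2(B,A) + arccos(C/0.5408) = 1.3965
arm 3 (φ=240.0°): x'=0.1678, y'=0.0488
  e−x'=-0.1078;  (l²−L²−(e−x')²−y'²−z²)/2L = -0.3796
  γ=atan2(-0.5078,-0.1078)=-1.7799;  ψ=arccos(-0.7313)=2.3911;  θ3=γ+ψ≈0.6112

θ₁ = 1.2218, θ₂ = 1.3965, θ₃ = 0.6112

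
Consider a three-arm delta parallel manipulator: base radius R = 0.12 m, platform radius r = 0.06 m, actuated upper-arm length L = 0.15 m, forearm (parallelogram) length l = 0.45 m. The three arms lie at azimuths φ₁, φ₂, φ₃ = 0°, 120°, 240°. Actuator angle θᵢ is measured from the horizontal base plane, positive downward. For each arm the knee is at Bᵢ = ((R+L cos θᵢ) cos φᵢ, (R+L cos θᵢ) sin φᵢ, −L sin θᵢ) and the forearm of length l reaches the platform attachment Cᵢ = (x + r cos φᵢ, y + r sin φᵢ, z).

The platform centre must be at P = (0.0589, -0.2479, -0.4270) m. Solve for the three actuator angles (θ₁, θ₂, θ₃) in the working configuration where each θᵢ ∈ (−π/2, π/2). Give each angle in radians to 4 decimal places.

φ1=0.0° → target in arm frame (0.0589, -0.2479)
  A=0.0011, B=-0.4270, C=(l²−L²−A²−y'²−z²)/(2L)=-0.2126
  √(A²+B²)=0.4270;  θ1 = -1.5682+2.0920 ≈ 0.5238
rotate P by −φ2: (-0.2441, 0.0729, -0.4270)
  A cos θ + B sin θ = C:  0.3041·cos θ + -0.4270·sin θ = -0.3338
  γ=atan2(-0.4270,0.3041)=-0.9519;  ψ=arccos(-0.6368)=2.2611;  θ2=γ+ψ≈1.3092
arm 3 (φ=240.0°): x'=0.1852, y'=0.1750
  e−x'=-0.1252;  (l²−L²−(e−x')²−y'²−z²)/2L = -0.1621
  θ3 = atan2(B,A) + arccos(C/0.4450) = 0.0875

θ₁ = 0.5238, θ₂ = 1.3092, θ₃ = 0.0875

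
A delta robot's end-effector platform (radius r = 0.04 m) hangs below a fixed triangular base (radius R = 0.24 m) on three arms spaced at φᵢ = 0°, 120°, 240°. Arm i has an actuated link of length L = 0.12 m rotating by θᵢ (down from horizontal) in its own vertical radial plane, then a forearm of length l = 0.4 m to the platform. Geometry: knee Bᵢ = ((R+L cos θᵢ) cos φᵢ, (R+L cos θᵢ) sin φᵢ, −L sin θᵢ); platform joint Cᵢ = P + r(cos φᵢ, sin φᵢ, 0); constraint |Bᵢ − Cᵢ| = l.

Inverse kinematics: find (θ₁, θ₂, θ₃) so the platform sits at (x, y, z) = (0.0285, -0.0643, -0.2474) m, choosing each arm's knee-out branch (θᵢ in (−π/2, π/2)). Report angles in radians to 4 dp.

φ1=0.0° → target in arm frame (0.0285, -0.0643)
  e−x'=0.1715;  (l²−L²−(e−x')²−y'²−z²)/2L = 0.2119
  γ=atan2(-0.2474,0.1715)=-0.9646;  ψ=arccos(0.7038)=0.7901;  θ1=γ+ψ≈-0.1746
φ2=120.0° → target in arm frame (-0.0699, 0.0075)
  A=0.2699, B=-0.2474, C=(l²−L²−A²−y'²−z²)/(2L)=0.0478
  γ=atan2(-0.2474,0.2699)=-0.7419;  ψ=arccos(0.1305)=1.4399;  θ2=γ+ψ≈0.6980
φ3=240.0° → target in arm frame (0.0414, 0.0568)
  A=0.1586, B=-0.2474, C=(l²−L²−A²−y'²−z²)/(2L)=0.2334
  θ3 = atan2(B,A) + arccos(C/0.2939) = -0.3480

θ₁ = -0.1746, θ₂ = 0.6980, θ₃ = -0.3480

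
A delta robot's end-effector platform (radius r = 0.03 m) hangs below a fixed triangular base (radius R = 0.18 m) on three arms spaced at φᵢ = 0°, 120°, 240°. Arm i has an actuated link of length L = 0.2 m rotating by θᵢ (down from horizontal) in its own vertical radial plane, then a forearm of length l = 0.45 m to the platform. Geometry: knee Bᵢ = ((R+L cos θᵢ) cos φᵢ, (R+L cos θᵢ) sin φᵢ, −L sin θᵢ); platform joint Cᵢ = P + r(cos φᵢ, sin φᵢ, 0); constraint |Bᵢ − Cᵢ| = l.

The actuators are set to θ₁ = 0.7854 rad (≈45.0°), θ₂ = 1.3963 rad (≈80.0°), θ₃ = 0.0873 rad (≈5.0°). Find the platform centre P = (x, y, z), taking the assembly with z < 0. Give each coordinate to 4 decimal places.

(0.0115, -0.2178, -0.4183)

arm 1 at φ=0.0°: (R−r)+L cos θ1 = 0.2914;  O1 = (0.2914, 0.0000, -0.1414)
O2 = (0.1847·cos120.0°, 0.1847·sin120.0°, -0.1970) = (-0.0924, 0.1600, -0.1970)
O3 = (0.3492·cos240.0°, 0.3492·sin240.0°, -0.0174) = (-0.1746, -0.3024, -0.0174)
|O₂|²−|O₁|² = -0.0320;  |O₃|²−|O₁|² = 0.0173
linear system: -0.7676x+0.3199y = -0.0320−-0.1111z; -0.9321x+-0.6049y = 0.0173−0.2480z
Cramer: x(z) = 0.0181+0.0159z;  y(z) = -0.0566+0.3854z
quadratic in z: (1.1488)z²+(0.2305)z+(-0.1046)=0, √Δ=0.7306 → z ∈ {-0.4183, 0.2177}; z = -0.4183 (taking z<0)
x = 0.0115, y = -0.2178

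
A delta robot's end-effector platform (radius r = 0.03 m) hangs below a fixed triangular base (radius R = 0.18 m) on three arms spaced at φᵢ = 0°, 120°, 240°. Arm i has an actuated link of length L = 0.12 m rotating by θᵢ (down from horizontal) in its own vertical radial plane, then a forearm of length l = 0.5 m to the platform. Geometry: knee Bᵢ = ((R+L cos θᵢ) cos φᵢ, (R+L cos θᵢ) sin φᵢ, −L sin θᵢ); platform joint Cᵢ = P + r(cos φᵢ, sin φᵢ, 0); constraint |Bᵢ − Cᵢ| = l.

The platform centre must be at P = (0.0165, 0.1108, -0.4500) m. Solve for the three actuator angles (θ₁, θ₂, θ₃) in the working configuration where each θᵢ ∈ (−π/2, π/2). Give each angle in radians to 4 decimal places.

φ1=0.0° → target in arm frame (0.0165, 0.1108)
  e−x'=0.1335;  (l²−L²−(e−x')²−y'²−z²)/2L = 0.0125
  γ=atan2(-0.4500,0.1335)=-1.2824;  ψ=arccos(0.0266)=1.5442;  θ1=γ+ψ≈0.2618
φ2=120.0° → target in arm frame (0.0877, -0.0697)
  e−x'=0.0623;  (l²−L²−(e−x')²−y'²−z²)/2L = 0.1015
  γ=atan2(-0.4500,0.0623)=-1.4332;  ψ=arccos(0.2235)=1.3454;  θ2=γ+ψ≈-0.0878
rotate P by −φ3: (-0.1042, -0.0411, -0.4500)
  A=0.2542, B=-0.4500, C=(l²−L²−A²−y'²−z²)/(2L)=-0.1384
  √(A²+B²)=0.5168;  θ3 = -1.0566+1.8418 ≈ 0.7853

θ₁ = 0.2618, θ₂ = -0.0878, θ₃ = 0.7853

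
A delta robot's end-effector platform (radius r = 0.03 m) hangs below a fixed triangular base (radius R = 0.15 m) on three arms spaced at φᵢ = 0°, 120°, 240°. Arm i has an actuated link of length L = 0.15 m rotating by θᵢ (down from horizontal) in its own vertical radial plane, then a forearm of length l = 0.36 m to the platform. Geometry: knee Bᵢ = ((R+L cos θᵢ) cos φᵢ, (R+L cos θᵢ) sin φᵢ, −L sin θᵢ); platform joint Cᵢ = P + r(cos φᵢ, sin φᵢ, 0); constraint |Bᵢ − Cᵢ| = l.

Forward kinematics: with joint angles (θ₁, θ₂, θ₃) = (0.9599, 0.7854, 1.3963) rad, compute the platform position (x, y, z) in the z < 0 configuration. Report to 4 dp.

φ1=0.0°: virtual centre (0.2060, 0.0000, -0.1229), radius l
arm 2 at φ=120.0°: ρ2 = 0.2261;  S2 = (-0.1130, 0.1958, -0.1061)
S3 = (0.1460·cos240.0°, 0.1460·sin240.0°, -0.1477) = (-0.0730, -0.1265, -0.1477)
eliminate P² terms by subtracting sphere 1 from 2 and 3
linear system: -0.6381x+0.3916y = 0.0048−0.0336z; -0.5581x+-0.2530y = -0.0144−-0.0497z
Cramer: x(z) = 0.0116-0.0288z;  y(z) = 0.0312-0.1328z
sphere 1 gives Az²+Bz+C=0 with A=1.0185, B=0.2487, C=-0.0757;  B²−4AC=0.3704;  roots -0.4208, 0.1767;  negative root z = -0.4208
x = 0.0238, y = 0.0872

(0.0238, 0.0872, -0.4208)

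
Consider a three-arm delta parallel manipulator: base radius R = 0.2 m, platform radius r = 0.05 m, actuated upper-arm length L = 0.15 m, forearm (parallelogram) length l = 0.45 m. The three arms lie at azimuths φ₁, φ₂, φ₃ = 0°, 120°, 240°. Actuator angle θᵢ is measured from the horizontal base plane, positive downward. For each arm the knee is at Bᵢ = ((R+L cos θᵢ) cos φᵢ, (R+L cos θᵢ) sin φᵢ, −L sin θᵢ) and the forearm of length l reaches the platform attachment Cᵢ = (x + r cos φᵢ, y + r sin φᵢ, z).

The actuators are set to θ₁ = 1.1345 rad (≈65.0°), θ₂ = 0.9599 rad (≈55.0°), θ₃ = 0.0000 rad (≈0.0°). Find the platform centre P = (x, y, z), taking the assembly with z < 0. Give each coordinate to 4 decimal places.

φ1=0.0°: virtual centre (0.2134, 0.0000, -0.1359), radius l
S2 = (0.2360·cos120.0°, 0.2360·sin120.0°, -0.1229) = (-0.1180, 0.2044, -0.1229)
φ3=240.0°: virtual centre (-0.1500, -0.2598, 0.0000), radius l
|S₂|²−|S₁|² = 0.0068;  |S₃|²−|S₁|² = 0.0260
plane₁₂: -0.6628x+0.4088y+0.0262z = 0.0068
det = 0.6415;  x = -0.0221+0.1945z,  y = -0.0191+0.2513z
quadratic in z: (1.1010)z²+(0.1707)z+(-0.1282)=0, √Δ=0.7706 → z ∈ {-0.4275, 0.2724}; z = -0.4275 (taking z<0)
x = -0.1052, y = -0.1266

(-0.1052, -0.1266, -0.4275)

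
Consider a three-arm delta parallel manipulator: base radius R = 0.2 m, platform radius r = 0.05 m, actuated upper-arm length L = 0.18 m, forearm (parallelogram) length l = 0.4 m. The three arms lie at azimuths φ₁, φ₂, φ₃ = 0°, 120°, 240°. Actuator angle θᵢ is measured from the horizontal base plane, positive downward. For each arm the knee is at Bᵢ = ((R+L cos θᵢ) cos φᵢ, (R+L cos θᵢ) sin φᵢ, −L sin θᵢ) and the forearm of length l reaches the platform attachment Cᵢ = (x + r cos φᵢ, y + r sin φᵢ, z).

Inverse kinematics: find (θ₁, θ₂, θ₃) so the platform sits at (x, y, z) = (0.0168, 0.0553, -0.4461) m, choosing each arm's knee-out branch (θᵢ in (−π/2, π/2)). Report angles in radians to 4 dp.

θ₁ = 0.8727, θ₂ = 0.7852, θ₃ = 1.1342

φ1=0.0° → target in arm frame (0.0168, 0.0553)
  A cos θ + B sin θ = C:  0.1332·cos θ + -0.4461·sin θ = -0.2561
  γ=atan2(-0.4461,0.1332)=-1.2806;  ψ=arccos(-0.5501)=2.1533;  θ1=γ+ψ≈0.8727
φ2=120.0° → target in arm frame (0.0395, -0.0422)
  A=0.1105, B=-0.4461, C=(l²−L²−A²−y'²−z²)/(2L)=-0.2372
  θ2 = atan2(B,A) + arccos(C/0.4596) = 0.7852
rotate P by −φ3: (-0.0563, -0.0131, -0.4461)
  A cos θ + B sin θ = C:  0.2063·cos θ + -0.4461·sin θ = -0.3170
  γ=atan2(-0.4461,0.2063)=-1.1377;  ψ=arccos(-0.6451)=2.2719;  θ3=γ+ψ≈1.1342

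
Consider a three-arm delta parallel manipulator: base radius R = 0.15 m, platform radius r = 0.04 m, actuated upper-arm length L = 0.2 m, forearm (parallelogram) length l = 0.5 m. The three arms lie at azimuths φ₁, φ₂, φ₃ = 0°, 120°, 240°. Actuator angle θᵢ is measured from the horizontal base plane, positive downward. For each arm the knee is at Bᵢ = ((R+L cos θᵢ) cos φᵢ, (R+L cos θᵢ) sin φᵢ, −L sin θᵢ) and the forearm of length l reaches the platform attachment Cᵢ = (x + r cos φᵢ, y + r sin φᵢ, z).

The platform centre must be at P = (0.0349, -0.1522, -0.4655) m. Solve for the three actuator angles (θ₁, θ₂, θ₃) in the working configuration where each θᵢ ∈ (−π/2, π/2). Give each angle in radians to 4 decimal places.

θ₁ = 0.3493, θ₂ = 0.8728, θ₃ = 0.0875

φ1=0.0° → target in arm frame (0.0349, -0.1522)
  e−x'=0.0751;  (l²−L²−(e−x')²−y'²−z²)/2L = -0.0887
  √(A²+B²)=0.4715;  θ1 = -1.4108+1.7601 ≈ 0.3493
arm 2 (φ=120.0°): x'=-0.1493, y'=0.0459
  A=0.2593, B=-0.4655, C=(l²−L²−A²−y'²−z²)/(2L)=-0.1900
  √(A²+B²)=0.5328;  θ2 = -1.0626+1.9355 ≈ 0.8728
rotate P by −φ3: (0.1144, 0.1063, -0.4655)
  e−x'=-0.0044;  (l²−L²−(e−x')²−y'²−z²)/2L = -0.0450
  √(A²+B²)=0.4655;  θ3 = -1.5802+1.6677 ≈ 0.0875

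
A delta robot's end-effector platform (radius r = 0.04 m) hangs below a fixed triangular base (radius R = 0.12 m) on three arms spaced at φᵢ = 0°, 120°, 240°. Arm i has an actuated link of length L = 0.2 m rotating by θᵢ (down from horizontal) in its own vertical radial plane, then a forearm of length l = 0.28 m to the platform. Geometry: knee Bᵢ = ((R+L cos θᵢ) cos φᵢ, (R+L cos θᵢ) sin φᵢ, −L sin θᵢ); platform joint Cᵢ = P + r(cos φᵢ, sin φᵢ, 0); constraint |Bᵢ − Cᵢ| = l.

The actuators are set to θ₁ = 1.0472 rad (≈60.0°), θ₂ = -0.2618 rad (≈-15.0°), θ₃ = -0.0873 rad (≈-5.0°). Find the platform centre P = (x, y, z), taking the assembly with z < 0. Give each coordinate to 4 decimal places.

φ1=0.0°: virtual centre (0.1800, 0.0000, -0.1732), radius l
arm 2 at φ=120.0°: e+L cos θ2 = 0.2732;  O2 = (-0.1366, 0.2366, 0.0518)
O3 = (0.2792·cos240.0°, 0.2792·sin240.0°, 0.0174) = (-0.1396, -0.2418, 0.0174)
eliminate P² terms by subtracting sphere 1 from 2 and 3
[-0.6332 0.4732 0.4499]·P = 0.0149;  [-0.6392 -0.4837 0.3813]·P = 0.0159
det = 0.6087;  x = -0.0242+0.6539z,  y = -0.0009+-0.0759z
into |P−O₁|² = l²: 1.4333z² + 0.0795z + -0.0067 = 0;  Δ = 0.0448;  z = -0.1015 or 0.0461 → z<0 root = -0.1015
x = -0.0906, y = 0.0068

(-0.0906, 0.0068, -0.1015)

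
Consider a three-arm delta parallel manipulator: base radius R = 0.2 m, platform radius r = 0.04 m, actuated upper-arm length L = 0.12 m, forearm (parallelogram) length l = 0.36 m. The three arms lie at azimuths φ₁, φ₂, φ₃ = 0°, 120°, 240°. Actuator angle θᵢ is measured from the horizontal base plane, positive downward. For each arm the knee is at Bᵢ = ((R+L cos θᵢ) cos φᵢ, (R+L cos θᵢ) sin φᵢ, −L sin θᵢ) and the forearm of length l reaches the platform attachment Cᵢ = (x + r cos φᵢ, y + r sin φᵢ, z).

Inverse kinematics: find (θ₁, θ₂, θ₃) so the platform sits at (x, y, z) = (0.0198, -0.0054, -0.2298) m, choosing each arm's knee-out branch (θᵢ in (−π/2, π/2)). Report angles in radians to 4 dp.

rotate P by −φ1: (0.0198, -0.0054, -0.2298)
  A cos θ + B sin θ = C:  0.1402·cos θ + -0.2298·sin θ = 0.1779
  √(A²+B²)=0.2692;  θ1 = -1.0230+0.8486 ≈ -0.1744
rotate P by −φ2: (-0.0146, -0.0144, -0.2298)
  A=0.1746, B=-0.2298, C=(l²−L²−A²−y'²−z²)/(2L)=0.1321
  √(A²+B²)=0.2886;  θ2 = -0.9211+1.0953 ≈ 0.1742
rotate P by −φ3: (-0.0052, 0.0198, -0.2298)
  e−x'=0.1652;  (l²−L²−(e−x')²−y'²−z²)/2L = 0.1446
  γ=atan2(-0.2298,0.1652)=-0.9474;  ψ=arccos(0.5108)=1.0346;  θ3=γ+ψ≈0.0872

θ₁ = -0.1744, θ₂ = 0.1742, θ₃ = 0.0872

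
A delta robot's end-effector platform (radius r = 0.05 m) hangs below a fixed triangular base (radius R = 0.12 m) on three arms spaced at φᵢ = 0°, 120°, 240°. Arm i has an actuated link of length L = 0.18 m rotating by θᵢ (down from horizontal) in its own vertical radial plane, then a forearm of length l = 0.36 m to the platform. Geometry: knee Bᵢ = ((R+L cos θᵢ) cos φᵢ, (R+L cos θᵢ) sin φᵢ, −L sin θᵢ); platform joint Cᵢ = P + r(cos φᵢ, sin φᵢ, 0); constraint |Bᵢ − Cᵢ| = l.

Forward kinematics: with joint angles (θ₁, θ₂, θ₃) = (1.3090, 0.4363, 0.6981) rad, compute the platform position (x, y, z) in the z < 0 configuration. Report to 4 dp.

arm 1 at φ=0.0°: (R−r)+L cos θ1 = 0.1166;  centre 1 = (0.1166, 0.0000, -0.1739)
centre 2 = (0.2331·cos120.0°, 0.2331·sin120.0°, -0.0761) = (-0.1166, 0.2019, -0.0761)
arm 3 at φ=240.0°: (R−r)+L cos θ3 = 0.2079;  centre 3 = (-0.1039, -0.1800, -0.1157)
|centre ₂|²−|centre ₁|² = 0.0163;  |centre ₃|²−|centre ₁|² = 0.0128
linear system: -0.4663x+0.4038y = 0.0163−0.1956z; -0.4411x+-0.3601y = 0.0128−0.1163z
det = 0.3460;  x = -0.0319+0.3393z,  y = 0.0036+-0.0925z
sphere 1 gives Az²+Bz+C=0 with A=1.1237, B=0.2463, C=-0.0773;  B²−4AC=0.4082;  roots -0.3939, 0.1747;  negative root z = -0.3939
x = -0.1655, y = 0.0400

(-0.1655, 0.0400, -0.3939)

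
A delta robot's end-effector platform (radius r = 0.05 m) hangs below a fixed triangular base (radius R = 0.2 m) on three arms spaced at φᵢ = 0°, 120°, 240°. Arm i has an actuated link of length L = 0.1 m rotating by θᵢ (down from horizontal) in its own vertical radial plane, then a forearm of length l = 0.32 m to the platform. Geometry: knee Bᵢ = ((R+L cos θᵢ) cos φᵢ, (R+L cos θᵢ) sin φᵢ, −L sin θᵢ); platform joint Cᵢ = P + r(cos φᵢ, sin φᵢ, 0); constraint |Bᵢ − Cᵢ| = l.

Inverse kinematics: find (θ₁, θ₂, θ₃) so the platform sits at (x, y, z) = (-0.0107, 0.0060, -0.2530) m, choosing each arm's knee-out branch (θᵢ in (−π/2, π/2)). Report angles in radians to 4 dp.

φ1=0.0° → target in arm frame (-0.0107, 0.0060)
  e−x'=0.1607;  (l²−L²−(e−x')²−y'²−z²)/2L = 0.0127
  γ=atan2(-0.2530,0.1607)=-1.0049;  ψ=arccos(0.0422)=1.5286;  θ1=γ+ψ≈0.5237
rotate P by −φ2: (0.0105, 0.0063, -0.2530)
  e−x'=0.1395;  (l²−L²−(e−x')²−y'²−z²)/2L = 0.0445
  √(A²+B²)=0.2889;  θ2 = -1.0670+1.4161 ≈ 0.3490
rotate P by −φ3: (0.0002, -0.0123, -0.2530)
  e−x'=0.1498;  (l²−L²−(e−x')²−y'²−z²)/2L = 0.0289
  θ3 = atan2(B,A) + arccos(C/0.2940) = 0.4362

θ₁ = 0.5237, θ₂ = 0.3490, θ₃ = 0.4362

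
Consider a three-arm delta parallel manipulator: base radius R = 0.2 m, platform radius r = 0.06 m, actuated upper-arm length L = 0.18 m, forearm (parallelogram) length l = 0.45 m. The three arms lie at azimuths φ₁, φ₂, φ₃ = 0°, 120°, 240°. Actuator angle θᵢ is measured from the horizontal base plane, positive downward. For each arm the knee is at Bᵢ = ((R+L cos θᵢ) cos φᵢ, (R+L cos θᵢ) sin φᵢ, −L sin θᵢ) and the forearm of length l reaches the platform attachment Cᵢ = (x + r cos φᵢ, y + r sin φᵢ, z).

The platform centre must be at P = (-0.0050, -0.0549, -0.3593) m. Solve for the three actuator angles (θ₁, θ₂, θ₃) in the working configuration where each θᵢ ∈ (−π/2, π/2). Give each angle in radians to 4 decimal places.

rotate P by −φ1: (-0.0050, -0.0549, -0.3593)
  e−x'=0.1450;  (l²−L²−(e−x')²−y'²−z²)/2L = 0.0471
  θ1 = atan2(B,A) + arccos(C/0.3875) = 0.2616
rotate P by −φ2: (-0.0450, 0.0318, -0.3593)
  A=0.1850, B=-0.3593, C=(l²−L²−A²−y'²−z²)/(2L)=0.0160
  √(A²+B²)=0.4042;  θ2 = -1.0952+1.5313 ≈ 0.4360
rotate P by −φ3: (0.0500, 0.0231, -0.3593)
  e−x'=0.0900;  (l²−L²−(e−x')²−y'²−z²)/2L = 0.0899
  θ3 = atan2(B,A) + arccos(C/0.3704) = 0.0001

θ₁ = 0.2616, θ₂ = 0.4360, θ₃ = 0.0001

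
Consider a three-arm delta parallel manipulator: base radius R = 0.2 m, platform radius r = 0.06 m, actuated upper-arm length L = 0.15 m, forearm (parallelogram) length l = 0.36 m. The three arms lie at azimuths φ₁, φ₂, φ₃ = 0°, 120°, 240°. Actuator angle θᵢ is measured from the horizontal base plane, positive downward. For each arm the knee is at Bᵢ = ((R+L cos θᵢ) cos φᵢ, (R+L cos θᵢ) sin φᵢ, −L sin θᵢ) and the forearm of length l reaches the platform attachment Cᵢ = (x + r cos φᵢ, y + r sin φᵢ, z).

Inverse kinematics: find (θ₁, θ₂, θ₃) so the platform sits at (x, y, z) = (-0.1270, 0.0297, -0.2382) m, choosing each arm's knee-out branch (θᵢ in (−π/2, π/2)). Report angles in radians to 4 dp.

θ₁ = 1.0470, θ₂ = -0.3487, θ₃ = 0.0872

rotate P by −φ1: (-0.1270, 0.0297, -0.2382)
  A=0.2670, B=-0.2382, C=(l²−L²−A²−y'²−z²)/(2L)=-0.0727
  γ=atan2(-0.2382,0.2670)=-0.7285;  ψ=arccos(-0.2032)=1.7754;  θ1=γ+ψ≈1.0470
rotate P by −φ2: (0.0892, 0.0951, -0.2382)
  A cos θ + B sin θ = C:  0.0508·cos θ + -0.2382·sin θ = 0.1291
  γ=atan2(-0.2382,0.0508)=-1.3608;  ψ=arccos(0.5301)=1.0121;  θ2=γ+ψ≈-0.3487
rotate P by −φ3: (0.0378, -0.1248, -0.2382)
  A=0.1022, B=-0.2382, C=(l²−L²−A²−y'²−z²)/(2L)=0.0811
  √(A²+B²)=0.2592;  θ3 = -1.1654+1.2526 ≈ 0.0872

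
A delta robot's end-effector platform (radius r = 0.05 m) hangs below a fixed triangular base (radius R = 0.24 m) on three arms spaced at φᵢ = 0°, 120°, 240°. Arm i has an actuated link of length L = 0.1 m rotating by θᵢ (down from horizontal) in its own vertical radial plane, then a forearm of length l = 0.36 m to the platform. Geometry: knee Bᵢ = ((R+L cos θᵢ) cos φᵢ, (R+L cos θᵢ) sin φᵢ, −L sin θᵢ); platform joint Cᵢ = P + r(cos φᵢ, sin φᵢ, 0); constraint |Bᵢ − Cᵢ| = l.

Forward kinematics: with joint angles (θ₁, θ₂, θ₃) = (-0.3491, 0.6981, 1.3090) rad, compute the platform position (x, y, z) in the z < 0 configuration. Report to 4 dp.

(0.0995, 0.0501, -0.2709)

φ1=0.0°: virtual centre (0.2840, 0.0000, 0.0342), radius l
O2 = (0.2666·cos120.0°, 0.2666·sin120.0°, -0.0643) = (-0.1333, 0.2309, -0.0643)
arm 3 at φ=240.0°: (R−r)+L cos θ3 = 0.2159;  O3 = (-0.1079, -0.1870, -0.0966)
eliminate P² terms by subtracting sphere 1 from 2 and 3
plane₁₂: -0.8345x+0.4618y+-0.1970z = -0.0066
Cramer: x(z) = 0.0214-0.2885z;  y(z) = 0.0244-0.0949z
into |P−O₁|² = l²: 1.0922z² + 0.0785z + -0.0589 = 0;  Δ = 0.2634;  z = -0.2709 or 0.1990 → z<0 root = -0.2709
x = 0.0995, y = 0.0501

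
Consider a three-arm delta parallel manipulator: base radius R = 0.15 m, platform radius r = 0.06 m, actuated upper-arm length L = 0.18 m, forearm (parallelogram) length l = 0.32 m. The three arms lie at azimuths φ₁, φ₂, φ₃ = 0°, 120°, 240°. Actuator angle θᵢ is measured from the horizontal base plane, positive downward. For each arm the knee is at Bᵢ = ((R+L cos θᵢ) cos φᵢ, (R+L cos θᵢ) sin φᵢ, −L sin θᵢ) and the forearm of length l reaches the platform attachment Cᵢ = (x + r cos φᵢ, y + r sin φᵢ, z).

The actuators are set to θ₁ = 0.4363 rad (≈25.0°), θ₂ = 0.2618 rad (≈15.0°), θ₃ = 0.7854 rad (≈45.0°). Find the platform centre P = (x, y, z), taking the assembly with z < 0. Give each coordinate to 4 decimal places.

(0.0147, 0.0650, -0.2793)

φ1=0.0°: virtual centre (0.2531, 0.0000, -0.0761), radius l
arm 2 at φ=120.0°: ρ2 = 0.2639;  centre 2 = (-0.1319, 0.2285, -0.0466)
φ3=240.0°: virtual centre (-0.1086, -0.1882, -0.1273), radius l
|centre ₂|²−|centre ₁|² = 0.0019;  |centre ₃|²−|centre ₁|² = -0.0065
plane₁₂: -0.7701x+0.4570y+0.0590z = 0.0019
det = 0.6205;  x = 0.0036+-0.0397z,  y = 0.0103+-0.1959z
quadratic in z: (1.0399)z²+(0.1679)z+(-0.0342)=0, √Δ=0.4130 → z ∈ {-0.2793, 0.1178}; z = -0.2793 (taking z<0)
x = 0.0147, y = 0.0650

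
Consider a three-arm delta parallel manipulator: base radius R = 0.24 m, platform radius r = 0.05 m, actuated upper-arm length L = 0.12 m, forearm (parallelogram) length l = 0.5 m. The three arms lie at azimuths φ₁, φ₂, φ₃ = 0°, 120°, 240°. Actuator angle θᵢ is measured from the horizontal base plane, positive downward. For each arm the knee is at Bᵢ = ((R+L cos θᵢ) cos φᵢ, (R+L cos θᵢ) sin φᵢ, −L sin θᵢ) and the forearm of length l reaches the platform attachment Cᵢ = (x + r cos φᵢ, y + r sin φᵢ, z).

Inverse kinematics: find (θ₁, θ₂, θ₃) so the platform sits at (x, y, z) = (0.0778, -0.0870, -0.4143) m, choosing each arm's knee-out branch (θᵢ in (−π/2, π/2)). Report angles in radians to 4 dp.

rotate P by −φ1: (0.0778, -0.0870, -0.4143)
  A=0.1122, B=-0.4143, C=(l²−L²−A²−y'²−z²)/(2L)=0.1825
  θ1 = atan2(B,A) + arccos(C/0.4292) = -0.1747
arm 2 (φ=120.0°): x'=-0.1142, y'=-0.0239
  A cos θ + B sin θ = C:  0.3042·cos θ + -0.4143·sin θ = -0.1216
  √(A²+B²)=0.5140;  θ2 = -0.9374+1.8096 ≈ 0.8722
rotate P by −φ3: (0.0364, 0.1109, -0.4143)
  A cos θ + B sin θ = C:  0.1536·cos θ + -0.4143·sin θ = 0.1170
  √(A²+B²)=0.4418;  θ3 = -1.2159+1.3028 ≈ 0.0869

θ₁ = -0.1747, θ₂ = 0.8722, θ₃ = 0.0869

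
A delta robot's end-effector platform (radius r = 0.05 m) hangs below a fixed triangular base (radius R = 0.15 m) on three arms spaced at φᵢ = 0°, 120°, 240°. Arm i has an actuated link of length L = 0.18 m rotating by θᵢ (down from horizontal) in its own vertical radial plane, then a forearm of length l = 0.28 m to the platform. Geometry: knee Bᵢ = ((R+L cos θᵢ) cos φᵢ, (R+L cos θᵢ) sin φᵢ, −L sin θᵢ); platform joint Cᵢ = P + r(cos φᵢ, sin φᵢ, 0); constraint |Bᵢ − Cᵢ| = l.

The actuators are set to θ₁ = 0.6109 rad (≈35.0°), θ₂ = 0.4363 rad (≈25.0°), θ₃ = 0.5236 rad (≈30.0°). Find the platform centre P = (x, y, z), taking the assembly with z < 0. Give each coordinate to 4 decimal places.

φ1=0.0°: virtual centre (0.2474, 0.0000, -0.1032), radius l
φ2=120.0°: virtual centre (-0.1316, 0.2279, -0.0761), radius l
φ3=240.0°: virtual centre (-0.1279, -0.2216, -0.0900), radius l
|O₂|²−|O₁|² = 0.0031;  |O₃|²−|O₁|² = 0.0017
plane₁₂: -0.7580x+0.4558y+0.0544z = 0.0031
det = 0.6781;  x = -0.0032+0.0533z,  y = 0.0016+-0.0306z
quadratic in z: (1.0038)z²+(0.1797)z+(-0.0049)=0, √Δ=0.2281 → z ∈ {-0.2031, 0.0241}; z = -0.2031 (taking z<0)
x = -0.0140, y = 0.0078

(-0.0140, 0.0078, -0.2031)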